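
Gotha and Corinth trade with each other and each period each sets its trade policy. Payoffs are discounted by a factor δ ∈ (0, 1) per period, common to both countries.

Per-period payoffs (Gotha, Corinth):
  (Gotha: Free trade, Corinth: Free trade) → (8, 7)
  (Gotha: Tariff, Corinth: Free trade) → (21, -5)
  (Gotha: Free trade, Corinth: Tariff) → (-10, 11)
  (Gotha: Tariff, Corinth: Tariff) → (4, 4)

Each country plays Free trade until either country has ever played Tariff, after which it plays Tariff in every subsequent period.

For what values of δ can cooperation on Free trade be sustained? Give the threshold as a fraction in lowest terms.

13/17

For Gotha: deviation gain 21−8 = 13, per-period punishment loss 8−4 = 4. IC gives δ ≥ 13/17.
For Corinth: gain 4, loss 3 per period, so δ ≥ 4/7.
The tighter constraint is Gotha's, so cooperation needs δ ≥ 13/17.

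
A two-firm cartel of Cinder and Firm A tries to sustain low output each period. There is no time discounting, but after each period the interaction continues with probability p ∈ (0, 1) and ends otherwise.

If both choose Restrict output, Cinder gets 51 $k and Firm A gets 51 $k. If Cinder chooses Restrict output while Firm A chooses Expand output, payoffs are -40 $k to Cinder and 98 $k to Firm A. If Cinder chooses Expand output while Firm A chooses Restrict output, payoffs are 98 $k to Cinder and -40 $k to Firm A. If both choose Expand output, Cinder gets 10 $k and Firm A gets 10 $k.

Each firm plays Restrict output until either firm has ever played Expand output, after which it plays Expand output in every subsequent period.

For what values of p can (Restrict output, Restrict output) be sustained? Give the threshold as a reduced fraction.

Expected cooperation value is 51 + p·51 + p²·51 + … = 51/(1−p); deviation gives 98 + p·10/(1−p).
51 ≥ 98(1−p) + 10p ⇒ 88p ≥ 47 ⇒ p ≥ 47/88.

47/88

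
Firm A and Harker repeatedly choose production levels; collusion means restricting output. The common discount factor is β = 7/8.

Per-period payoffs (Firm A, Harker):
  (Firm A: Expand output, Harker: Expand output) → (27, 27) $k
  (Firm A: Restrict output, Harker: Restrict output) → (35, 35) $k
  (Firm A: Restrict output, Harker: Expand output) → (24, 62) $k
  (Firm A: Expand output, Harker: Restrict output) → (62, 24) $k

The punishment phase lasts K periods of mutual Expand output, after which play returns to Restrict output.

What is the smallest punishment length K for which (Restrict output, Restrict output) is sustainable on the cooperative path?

Need Σ_{k=1}^{K} β^k ≥ (62−35)/(35−27) = 3.3750 at β = 7/8.
At K = 4 the sum is 2.8967 < 3.3750; at K = 5 it is 3.4096 ≥ 3.3750.
So the minimum punishment length is K = 5.

5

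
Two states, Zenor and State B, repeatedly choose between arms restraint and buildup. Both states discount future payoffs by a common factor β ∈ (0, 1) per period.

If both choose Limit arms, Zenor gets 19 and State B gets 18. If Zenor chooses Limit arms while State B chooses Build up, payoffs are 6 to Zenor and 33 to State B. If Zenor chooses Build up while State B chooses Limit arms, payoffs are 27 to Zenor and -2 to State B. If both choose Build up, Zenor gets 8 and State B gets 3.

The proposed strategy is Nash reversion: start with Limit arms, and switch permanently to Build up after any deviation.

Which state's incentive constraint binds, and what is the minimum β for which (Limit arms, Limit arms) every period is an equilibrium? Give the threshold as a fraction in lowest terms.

For Zenor: deviation gain 27−19 = 8, per-period punishment loss 19−8 = 11. IC gives β ≥ 8/19.
For State B: gain 15, loss 15 per period, so β ≥ 15/30 = 1/2.
The tighter constraint is State B's, so cooperation needs β ≥ 1/2.

State B; β ≥ 1/2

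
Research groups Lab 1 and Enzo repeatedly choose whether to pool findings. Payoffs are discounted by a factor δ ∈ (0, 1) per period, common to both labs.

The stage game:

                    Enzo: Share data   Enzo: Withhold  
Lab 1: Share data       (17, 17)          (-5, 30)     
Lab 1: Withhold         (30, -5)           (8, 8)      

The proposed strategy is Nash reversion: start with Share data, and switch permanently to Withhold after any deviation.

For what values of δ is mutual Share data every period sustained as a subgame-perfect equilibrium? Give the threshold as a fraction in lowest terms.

13/22

Under grim trigger the critical discount factor is (T−C)/(T−P) with T = 30, C = 17, P = 8.
δ* = (30−17)/(30−8) = 13/22.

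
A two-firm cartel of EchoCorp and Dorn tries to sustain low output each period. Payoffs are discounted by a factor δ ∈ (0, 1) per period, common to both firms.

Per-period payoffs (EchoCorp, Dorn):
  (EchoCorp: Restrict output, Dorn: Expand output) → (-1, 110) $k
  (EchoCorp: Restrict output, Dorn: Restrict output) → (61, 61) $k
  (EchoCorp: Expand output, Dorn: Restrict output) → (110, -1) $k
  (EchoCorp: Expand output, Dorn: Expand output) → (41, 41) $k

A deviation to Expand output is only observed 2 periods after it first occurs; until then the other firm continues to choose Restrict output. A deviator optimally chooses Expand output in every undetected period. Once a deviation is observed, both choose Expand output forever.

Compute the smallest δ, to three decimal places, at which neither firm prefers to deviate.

0.843

A deviator earns 110 for 2 periods, then 41 forever; cooperating earns 61 forever. Multiplying the IC by (1−δ):
61 ≥ 110(1−δ^2) + 41δ^2, so 69·δ^2 ≥ 49 and δ^2 ≥ 49/69.
δ ≥ (49/69)^(1/2) ≈ 0.843.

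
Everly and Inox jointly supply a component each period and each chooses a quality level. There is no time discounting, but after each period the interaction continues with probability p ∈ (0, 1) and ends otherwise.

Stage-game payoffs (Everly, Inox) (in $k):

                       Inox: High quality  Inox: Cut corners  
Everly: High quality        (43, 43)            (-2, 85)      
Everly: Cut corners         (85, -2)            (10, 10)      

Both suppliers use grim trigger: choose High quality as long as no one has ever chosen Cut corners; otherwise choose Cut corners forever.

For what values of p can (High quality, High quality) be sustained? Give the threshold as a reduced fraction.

With no time discounting, the continuation probability p plays the role of the discount factor.
Grim-trigger IC: 43/(1−p) ≥ 85 + 10p/(1−p) ⇒ p ≥ (85−43)/(85−10) = 14/25.

14/25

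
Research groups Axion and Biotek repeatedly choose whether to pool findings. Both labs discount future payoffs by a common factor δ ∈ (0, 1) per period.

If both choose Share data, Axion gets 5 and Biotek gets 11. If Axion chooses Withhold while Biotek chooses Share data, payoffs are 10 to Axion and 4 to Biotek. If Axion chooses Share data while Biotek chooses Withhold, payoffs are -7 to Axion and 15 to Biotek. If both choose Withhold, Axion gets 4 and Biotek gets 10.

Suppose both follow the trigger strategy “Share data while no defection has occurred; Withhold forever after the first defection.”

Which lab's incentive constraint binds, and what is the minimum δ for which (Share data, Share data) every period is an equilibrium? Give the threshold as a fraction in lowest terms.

For Axion: deviation gain 10−5 = 5, per-period punishment loss 5−4 = 1. IC gives δ ≥ 5/6.
For Biotek: gain 4, loss 1 per period, so δ ≥ 4/5.
The tighter constraint is Axion's, so cooperation needs δ ≥ 5/6.

Axion; δ ≥ 5/6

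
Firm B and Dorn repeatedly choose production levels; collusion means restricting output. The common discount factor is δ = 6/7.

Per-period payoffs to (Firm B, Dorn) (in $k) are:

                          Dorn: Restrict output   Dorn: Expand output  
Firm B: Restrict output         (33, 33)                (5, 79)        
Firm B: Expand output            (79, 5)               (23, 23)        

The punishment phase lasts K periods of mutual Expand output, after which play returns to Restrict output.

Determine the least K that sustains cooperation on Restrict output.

No profitable deviation requires (33−23)(δ+…+δ^K) ≥ 79−33, i.e. δ+…+δ^K ≥ 23/5 ≈ 4.6000.
With δ = 6/7, the partial sums are K=1: 0.8571, K=2: 1.5918, …, K=8: 4.2519, K=9: 4.5016, K=10: 4.7157.
K = 10 is the first length at which the sum reaches 4.6000.

10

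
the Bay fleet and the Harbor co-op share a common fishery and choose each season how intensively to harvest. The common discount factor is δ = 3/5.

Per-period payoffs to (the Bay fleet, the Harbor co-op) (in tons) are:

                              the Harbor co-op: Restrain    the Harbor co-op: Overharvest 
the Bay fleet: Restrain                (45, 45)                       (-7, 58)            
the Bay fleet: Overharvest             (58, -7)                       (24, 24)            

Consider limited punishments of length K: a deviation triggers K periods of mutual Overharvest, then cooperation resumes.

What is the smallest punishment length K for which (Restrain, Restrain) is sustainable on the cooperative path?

No profitable deviation requires (45−24)(δ+…+δ^K) ≥ 58−45, i.e. δ+…+δ^K ≥ 13/21 ≈ 0.6190.
With δ = 3/5, the partial sums are K=1: 0.6000, K=2: 0.9600.
K = 2 is the first length at which the sum reaches 0.6190.

2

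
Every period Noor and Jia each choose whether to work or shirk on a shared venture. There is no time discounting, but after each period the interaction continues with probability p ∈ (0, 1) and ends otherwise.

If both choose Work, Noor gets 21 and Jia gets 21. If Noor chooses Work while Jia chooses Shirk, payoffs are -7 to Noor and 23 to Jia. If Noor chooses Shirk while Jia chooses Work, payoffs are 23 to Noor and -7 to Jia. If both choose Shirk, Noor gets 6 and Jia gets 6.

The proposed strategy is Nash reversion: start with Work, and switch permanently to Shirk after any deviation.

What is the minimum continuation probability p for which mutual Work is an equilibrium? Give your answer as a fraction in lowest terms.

2/17

With no time discounting, the continuation probability p plays the role of the discount factor.
Grim-trigger IC: 21/(1−p) ≥ 23 + 6p/(1−p) ⇒ p ≥ (23−21)/(23−6) = 2/17.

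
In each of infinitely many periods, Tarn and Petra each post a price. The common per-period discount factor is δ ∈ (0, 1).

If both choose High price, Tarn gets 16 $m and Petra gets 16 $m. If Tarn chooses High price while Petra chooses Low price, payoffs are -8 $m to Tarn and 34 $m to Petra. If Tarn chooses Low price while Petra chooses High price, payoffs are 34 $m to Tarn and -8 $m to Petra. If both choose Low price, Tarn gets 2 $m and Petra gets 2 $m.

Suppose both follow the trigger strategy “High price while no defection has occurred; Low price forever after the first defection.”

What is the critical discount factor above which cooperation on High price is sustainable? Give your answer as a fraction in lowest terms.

Under grim trigger the critical discount factor is (T−C)/(T−P) with T = 34, C = 16, P = 2.
δ* = (34−16)/(34−2) = 18/32 = 9/16.

9/16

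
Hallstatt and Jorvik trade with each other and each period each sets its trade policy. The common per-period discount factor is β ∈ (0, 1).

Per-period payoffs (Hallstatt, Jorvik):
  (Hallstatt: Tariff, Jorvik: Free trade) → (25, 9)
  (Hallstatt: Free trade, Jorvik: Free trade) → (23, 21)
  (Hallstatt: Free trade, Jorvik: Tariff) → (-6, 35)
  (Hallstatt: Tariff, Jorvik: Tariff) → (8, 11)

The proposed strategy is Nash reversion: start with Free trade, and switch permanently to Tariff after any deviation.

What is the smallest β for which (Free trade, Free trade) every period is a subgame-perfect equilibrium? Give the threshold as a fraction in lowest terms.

7/12

Hallstatt: cooperation gives 23 each period; deviation gives 25 once then 8 forever.
  23/(1−β) ≥ 25 + 8β/(1−β) ⇒ β ≥ 2/17.
Jorvik: cooperation gives 21 each period; deviation gives 35 once then 11 forever.
  β ≥ 14/24 = 7/12.
Both must hold, so the binding constraint is Jorvik's: β ≥ 7/12.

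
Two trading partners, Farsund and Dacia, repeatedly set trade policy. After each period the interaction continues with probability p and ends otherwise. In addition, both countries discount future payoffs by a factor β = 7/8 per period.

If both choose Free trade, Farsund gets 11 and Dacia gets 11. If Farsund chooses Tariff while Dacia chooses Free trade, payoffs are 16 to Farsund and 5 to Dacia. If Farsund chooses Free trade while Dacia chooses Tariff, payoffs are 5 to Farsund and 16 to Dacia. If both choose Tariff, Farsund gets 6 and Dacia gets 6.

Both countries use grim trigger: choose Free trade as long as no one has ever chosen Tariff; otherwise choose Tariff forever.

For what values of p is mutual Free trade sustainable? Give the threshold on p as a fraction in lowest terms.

Expected continuation weight on next period's payoff is β·p = 7/8·p, which plays the role of the discount factor.
Cooperation requires 7/8·p ≥ (16−11)/(16−6) = 1/2, hence p ≥ 4/7.

4/7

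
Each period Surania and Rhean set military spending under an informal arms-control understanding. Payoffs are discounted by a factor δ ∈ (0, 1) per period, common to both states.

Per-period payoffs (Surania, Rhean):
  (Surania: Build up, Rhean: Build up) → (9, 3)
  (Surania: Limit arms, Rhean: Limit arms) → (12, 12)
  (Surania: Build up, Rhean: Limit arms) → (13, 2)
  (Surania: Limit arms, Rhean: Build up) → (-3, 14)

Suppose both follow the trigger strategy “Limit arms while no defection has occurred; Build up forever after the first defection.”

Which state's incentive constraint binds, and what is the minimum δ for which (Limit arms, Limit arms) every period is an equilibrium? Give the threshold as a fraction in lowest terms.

Surania; δ ≥ 1/4

For Surania: deviation gain 13−12 = 1, per-period punishment loss 12−9 = 3. IC gives δ ≥ 1/4.
For Rhean: gain 2, loss 9 per period, so δ ≥ 2/11.
The tighter constraint is Surania's, so cooperation needs δ ≥ 1/4.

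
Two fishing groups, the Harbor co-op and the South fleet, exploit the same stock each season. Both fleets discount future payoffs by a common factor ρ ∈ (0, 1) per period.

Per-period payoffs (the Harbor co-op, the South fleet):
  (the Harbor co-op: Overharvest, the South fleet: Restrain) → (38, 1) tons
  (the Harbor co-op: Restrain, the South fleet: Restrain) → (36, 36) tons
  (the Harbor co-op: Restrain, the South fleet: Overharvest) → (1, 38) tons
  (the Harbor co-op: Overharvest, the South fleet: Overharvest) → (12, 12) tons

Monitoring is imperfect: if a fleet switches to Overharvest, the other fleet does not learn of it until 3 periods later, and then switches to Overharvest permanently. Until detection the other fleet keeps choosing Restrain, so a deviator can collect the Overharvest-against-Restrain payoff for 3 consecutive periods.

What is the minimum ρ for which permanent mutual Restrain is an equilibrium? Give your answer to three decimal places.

Deviating for the 3 undetected periods gains 38−36 = 2 per period over cooperation, then loses 36−12 = 24 per period forever once punishment starts.
Gain: 2(1 + ρ + … + ρ^2); loss: 24·ρ^3/(1−ρ).
No profitable deviation ⇔ 2(1−ρ^3) ≤ 24·ρ^3, i.e. ρ^3 ≥ 2/(2+24) = 1/13.
Hence ρ ≥ (1/13)^(1/3) ≈ 0.425.

0.425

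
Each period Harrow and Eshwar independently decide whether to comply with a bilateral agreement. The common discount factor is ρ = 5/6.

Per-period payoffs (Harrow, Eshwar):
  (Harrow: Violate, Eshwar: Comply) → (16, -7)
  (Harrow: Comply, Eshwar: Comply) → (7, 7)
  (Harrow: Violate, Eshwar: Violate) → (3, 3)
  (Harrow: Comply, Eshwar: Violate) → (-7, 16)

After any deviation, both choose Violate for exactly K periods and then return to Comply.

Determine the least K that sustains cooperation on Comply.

4

IC: ρ(1−ρ^K)/(1−ρ) ≥ (16−7)/(7−3) = 9/4.
With ρ = 5/6: need 1 − ρ^K ≥ 9/4·(1−5/6)/(5/6), i.e. ρ^K ≤ 0.5500.
Since (5/6)^3 = 0.5787 and (5/6)^4 = 0.4823, the smallest such K is 4.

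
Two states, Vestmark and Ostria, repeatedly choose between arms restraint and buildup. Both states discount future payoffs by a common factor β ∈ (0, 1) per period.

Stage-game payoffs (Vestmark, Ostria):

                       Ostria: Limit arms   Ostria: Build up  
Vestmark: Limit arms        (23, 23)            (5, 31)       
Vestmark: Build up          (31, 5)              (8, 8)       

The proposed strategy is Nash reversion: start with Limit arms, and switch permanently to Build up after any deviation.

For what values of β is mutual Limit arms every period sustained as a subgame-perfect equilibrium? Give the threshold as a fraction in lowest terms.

23/(1−β) ≥ 31 + 8β/(1−β)
23 ≥ 31 − 23β
β ≥ 8/23.

8/23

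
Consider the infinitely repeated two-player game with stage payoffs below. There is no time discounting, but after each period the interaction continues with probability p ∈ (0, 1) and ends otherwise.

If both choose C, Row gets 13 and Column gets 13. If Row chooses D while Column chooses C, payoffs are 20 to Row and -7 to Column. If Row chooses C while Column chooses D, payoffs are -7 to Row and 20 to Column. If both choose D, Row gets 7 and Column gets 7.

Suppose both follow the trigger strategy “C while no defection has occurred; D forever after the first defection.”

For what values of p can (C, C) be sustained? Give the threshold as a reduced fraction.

7/13

Expected cooperation value is 13 + p·13 + p²·13 + … = 13/(1−p); deviation gives 20 + p·7/(1−p).
13 ≥ 20(1−p) + 7p ⇒ 13p ≥ 7 ⇒ p ≥ 7/13.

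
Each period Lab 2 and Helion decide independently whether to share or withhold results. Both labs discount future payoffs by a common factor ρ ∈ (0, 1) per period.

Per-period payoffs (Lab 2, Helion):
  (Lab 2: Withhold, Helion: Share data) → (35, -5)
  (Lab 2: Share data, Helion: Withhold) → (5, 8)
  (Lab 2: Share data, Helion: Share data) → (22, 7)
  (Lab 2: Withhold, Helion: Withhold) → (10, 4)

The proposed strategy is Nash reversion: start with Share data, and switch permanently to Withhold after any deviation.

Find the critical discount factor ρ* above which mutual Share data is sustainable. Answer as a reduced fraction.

Lab 2: cooperation gives 22 each period; deviation gives 35 once then 10 forever.
  22/(1−ρ) ≥ 35 + 10ρ/(1−ρ) ⇒ ρ ≥ 13/25.
Helion: cooperation gives 7 each period; deviation gives 8 once then 4 forever.
  ρ ≥ 1/4.
Both must hold, so the binding constraint is Lab 2's: ρ ≥ 13/25.

13/25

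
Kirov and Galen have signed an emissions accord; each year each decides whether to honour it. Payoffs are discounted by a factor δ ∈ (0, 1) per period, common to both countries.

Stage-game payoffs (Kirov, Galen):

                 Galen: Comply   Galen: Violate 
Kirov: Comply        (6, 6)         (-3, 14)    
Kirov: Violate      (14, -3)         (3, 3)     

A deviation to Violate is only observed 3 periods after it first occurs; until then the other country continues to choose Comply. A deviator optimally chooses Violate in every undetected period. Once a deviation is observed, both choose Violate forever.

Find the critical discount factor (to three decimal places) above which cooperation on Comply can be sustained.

0.899

Deviating for the 3 undetected periods gains 14−6 = 8 per period over cooperation, then loses 6−3 = 3 per period forever once punishment starts.
Gain: 8(1 + δ + … + δ^2); loss: 3·δ^3/(1−δ).
No profitable deviation ⇔ 8(1−δ^3) ≤ 3·δ^3, i.e. δ^3 ≥ 8/(8+3) = 8/11.
Hence δ ≥ (8/11)^(1/3) ≈ 0.899.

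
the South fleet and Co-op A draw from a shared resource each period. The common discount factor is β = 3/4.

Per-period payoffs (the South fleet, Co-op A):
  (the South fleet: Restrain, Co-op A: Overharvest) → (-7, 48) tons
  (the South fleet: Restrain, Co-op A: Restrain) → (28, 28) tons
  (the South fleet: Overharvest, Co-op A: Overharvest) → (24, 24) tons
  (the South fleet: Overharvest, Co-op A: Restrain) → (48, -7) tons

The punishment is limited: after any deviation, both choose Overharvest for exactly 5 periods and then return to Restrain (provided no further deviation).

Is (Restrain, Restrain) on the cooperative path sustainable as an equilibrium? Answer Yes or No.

Comparing payoff streams over the 6 periods until play realigns: cooperate → 28(1+β+…+β^5); deviate → 48 + 24(β+…+β^5).
Cooperation is sustained iff (28−24)(β+…+β^5) ≥ 48−28.
β+…+β^5 = 3/4·(1−(3/4)^5)/(1−3/4) = 2.2881, and (48−28)/(28−24) = 5.0000.
2.2881 < 5.0000, so cooperation is not sustainable.

No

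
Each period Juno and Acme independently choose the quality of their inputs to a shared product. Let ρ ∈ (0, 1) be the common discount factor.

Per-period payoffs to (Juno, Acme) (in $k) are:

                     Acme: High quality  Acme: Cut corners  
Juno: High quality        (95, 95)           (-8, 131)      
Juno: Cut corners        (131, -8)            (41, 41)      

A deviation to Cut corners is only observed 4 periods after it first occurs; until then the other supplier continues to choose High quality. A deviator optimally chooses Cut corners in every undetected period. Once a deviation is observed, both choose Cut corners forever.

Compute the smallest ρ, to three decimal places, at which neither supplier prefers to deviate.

A deviator earns 131 for 4 periods, then 41 forever; cooperating earns 95 forever. Multiplying the IC by (1−ρ):
95 ≥ 131(1−ρ^4) + 41ρ^4, so 90·ρ^4 ≥ 36 and ρ^4 ≥ 2/5.
ρ ≥ (2/5)^(1/4) ≈ 0.795.

0.795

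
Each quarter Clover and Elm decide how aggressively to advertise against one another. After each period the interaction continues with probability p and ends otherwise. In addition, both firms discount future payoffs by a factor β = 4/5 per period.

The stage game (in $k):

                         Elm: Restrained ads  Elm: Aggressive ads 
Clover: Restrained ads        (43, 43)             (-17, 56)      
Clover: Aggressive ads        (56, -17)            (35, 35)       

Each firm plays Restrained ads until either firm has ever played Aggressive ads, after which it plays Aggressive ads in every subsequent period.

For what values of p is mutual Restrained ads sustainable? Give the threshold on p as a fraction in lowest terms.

65/84

With continuation probability p and discount β, the effective per-period discount factor is βp.
Grim-trigger IC: βp ≥ (56−43)/(56−35) = 13/21.
So p ≥ (13/21)/(4/5) = 65/84.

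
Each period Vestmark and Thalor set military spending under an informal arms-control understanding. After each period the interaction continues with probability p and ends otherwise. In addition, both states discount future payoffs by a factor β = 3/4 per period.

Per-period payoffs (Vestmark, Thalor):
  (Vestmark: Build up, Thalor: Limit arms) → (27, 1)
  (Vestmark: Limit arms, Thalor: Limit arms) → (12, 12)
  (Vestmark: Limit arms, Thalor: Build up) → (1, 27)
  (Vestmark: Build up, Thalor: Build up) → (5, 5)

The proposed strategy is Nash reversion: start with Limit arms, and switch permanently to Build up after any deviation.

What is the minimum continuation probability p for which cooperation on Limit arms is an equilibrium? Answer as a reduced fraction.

With continuation probability p and discount β, the effective per-period discount factor is βp.
Grim-trigger IC: βp ≥ (27−12)/(27−5) = 15/22.
So p ≥ (15/22)/(3/4) = 10/11.

10/11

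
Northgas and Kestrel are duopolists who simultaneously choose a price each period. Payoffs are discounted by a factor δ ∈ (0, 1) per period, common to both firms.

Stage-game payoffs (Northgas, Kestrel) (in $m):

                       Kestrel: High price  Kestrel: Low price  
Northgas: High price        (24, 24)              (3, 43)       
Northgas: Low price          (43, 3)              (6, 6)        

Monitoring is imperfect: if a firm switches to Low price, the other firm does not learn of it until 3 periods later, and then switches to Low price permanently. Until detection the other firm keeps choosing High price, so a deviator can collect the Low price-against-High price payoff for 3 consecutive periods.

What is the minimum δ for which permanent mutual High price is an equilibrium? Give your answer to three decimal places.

The best deviation is to choose Low price for all 3 undetected periods, earning 43 each, then 6 forever once detected.
Deviation value: 43(1−δ^3)/(1−δ) + 6δ^3/(1−δ); cooperation value: 24/(1−δ).
IC: 24 ≥ 43(1−δ^3) + 6δ^3 = 43 − 37δ^3.
So δ^3 ≥ 19/37, giving δ ≥ (19/37)^(1/3) ≈ 0.801.

0.801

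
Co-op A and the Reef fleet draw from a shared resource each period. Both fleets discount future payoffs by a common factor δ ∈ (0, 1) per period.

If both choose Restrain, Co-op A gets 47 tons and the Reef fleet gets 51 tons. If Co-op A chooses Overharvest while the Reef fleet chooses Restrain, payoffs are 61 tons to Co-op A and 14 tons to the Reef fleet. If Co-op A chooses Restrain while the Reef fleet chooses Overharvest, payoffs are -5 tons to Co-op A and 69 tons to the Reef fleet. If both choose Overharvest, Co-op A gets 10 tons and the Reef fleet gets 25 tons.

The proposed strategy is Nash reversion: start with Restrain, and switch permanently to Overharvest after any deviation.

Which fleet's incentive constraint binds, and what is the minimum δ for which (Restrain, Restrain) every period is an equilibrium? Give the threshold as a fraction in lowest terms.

the Reef fleet; δ ≥ 9/22

Co-op A: cooperation gives 47 each period; deviation gives 61 once then 10 forever.
  47/(1−δ) ≥ 61 + 10δ/(1−δ) ⇒ δ ≥ 14/51.
the Reef fleet: cooperation gives 51 each period; deviation gives 69 once then 25 forever.
  δ ≥ 18/44 = 9/22.
Both must hold, so the binding constraint is the Reef fleet's: δ ≥ 9/22.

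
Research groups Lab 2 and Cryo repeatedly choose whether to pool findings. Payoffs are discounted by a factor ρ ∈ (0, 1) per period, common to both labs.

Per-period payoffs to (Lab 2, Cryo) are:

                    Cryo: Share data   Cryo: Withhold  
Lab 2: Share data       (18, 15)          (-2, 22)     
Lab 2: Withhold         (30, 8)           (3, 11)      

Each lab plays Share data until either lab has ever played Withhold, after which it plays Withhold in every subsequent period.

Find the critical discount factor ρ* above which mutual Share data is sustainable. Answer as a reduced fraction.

Lab 2: cooperation gives 18 each period; deviation gives 30 once then 3 forever.
  18/(1−ρ) ≥ 30 + 3ρ/(1−ρ) ⇒ ρ ≥ 12/27 = 4/9.
Cryo: cooperation gives 15 each period; deviation gives 22 once then 11 forever.
  ρ ≥ 7/11.
Both must hold, so the binding constraint is Cryo's: ρ ≥ 7/11.

7/11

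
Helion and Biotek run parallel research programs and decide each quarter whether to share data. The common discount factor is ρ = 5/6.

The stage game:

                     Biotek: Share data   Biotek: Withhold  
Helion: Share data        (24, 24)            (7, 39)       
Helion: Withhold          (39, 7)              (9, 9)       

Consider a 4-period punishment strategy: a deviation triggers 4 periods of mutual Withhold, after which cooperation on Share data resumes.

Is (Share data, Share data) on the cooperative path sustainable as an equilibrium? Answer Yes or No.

A one-shot deviation gives 39 now, then 9 for 4 periods, then back to 24.
Gain from deviating: (39−24) today; loss: (24−9) in each of the next 4 periods.
No-deviation condition: (24−9)(ρ+…+ρ^4) ≥ 39−24, i.e. ρ+…+ρ^4 ≥ 1.
At ρ = 5/6: ρ+…+ρ^4 = 2.5887 ≥ 1.0000.
So cooperation is sustainable.

Yes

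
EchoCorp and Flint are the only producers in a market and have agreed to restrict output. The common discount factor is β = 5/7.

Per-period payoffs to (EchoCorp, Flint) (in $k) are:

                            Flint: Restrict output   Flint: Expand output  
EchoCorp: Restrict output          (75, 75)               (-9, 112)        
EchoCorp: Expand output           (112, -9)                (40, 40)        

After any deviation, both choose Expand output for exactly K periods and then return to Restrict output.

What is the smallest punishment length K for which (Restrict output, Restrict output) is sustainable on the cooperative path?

2

No profitable deviation requires (75−40)(β+…+β^K) ≥ 112−75, i.e. β+…+β^K ≥ 37/35 ≈ 1.0571.
With β = 5/7, the partial sums are K=1: 0.7143, K=2: 1.2245.
K = 2 is the first length at which the sum reaches 1.0571.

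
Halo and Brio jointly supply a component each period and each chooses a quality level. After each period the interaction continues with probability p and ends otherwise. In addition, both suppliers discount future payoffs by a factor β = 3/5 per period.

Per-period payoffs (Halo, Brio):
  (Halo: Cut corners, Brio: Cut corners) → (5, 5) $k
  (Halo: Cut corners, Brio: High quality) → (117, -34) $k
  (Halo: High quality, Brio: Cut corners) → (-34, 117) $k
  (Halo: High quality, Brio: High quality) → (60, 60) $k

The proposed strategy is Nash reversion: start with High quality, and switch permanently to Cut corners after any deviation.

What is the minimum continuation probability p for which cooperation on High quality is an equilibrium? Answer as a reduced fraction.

95/112

Expected continuation weight on next period's payoff is β·p = 3/5·p, which plays the role of the discount factor.
Cooperation requires 3/5·p ≥ (117−60)/(117−5) = 57/112, hence p ≥ 95/112.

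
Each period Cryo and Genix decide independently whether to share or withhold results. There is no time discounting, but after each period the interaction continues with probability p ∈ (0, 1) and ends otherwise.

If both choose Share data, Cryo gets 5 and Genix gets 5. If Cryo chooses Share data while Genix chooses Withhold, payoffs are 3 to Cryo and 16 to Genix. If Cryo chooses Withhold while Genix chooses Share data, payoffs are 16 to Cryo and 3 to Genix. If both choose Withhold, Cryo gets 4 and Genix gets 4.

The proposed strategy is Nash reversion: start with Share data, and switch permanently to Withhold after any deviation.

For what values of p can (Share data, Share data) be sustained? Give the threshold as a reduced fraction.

11/12

Expected cooperation value is 5 + p·5 + p²·5 + … = 5/(1−p); deviation gives 16 + p·4/(1−p).
5 ≥ 16(1−p) + 4p ⇒ 12p ≥ 11 ⇒ p ≥ 11/12.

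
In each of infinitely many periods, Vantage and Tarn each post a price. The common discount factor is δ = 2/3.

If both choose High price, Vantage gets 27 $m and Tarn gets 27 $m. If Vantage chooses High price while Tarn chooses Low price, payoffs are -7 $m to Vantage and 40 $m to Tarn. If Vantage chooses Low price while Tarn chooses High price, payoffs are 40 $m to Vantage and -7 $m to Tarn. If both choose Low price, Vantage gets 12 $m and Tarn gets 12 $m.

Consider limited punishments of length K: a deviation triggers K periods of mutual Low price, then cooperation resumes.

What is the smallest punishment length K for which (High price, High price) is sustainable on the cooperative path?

No profitable deviation requires (27−12)(δ+…+δ^K) ≥ 40−27, i.e. δ+…+δ^K ≥ 13/15 ≈ 0.8667.
With δ = 2/3, the partial sums are K=1: 0.6667, K=2: 1.1111.
K = 2 is the first length at which the sum reaches 0.8667.

2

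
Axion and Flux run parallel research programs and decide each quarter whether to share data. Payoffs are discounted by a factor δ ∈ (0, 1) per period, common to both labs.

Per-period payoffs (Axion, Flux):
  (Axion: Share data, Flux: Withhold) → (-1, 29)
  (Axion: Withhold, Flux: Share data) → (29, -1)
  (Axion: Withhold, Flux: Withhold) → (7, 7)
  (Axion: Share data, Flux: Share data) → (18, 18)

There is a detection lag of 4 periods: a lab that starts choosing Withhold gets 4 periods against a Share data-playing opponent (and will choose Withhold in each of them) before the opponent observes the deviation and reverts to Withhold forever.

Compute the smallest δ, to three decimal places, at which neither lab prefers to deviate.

0.841

A deviator earns 29 for 4 periods, then 7 forever; cooperating earns 18 forever. Multiplying the IC by (1−δ):
18 ≥ 29(1−δ^4) + 7δ^4, so 22·δ^4 ≥ 11 and δ^4 ≥ 1/2.
δ ≥ (1/2)^(1/4) ≈ 0.841.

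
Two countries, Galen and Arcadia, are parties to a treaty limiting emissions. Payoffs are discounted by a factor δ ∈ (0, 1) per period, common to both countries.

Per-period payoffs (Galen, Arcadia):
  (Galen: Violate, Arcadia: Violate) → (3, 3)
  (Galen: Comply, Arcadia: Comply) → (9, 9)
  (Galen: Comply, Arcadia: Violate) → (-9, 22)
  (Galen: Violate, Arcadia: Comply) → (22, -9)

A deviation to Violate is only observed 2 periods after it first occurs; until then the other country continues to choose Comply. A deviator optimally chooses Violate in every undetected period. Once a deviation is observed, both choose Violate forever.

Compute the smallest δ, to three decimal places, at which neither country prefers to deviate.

0.827

Deviating for the 2 undetected periods gains 22−9 = 13 per period over cooperation, then loses 9−3 = 6 per period forever once punishment starts.
Gain: 13(1 + δ + … + δ^1); loss: 6·δ^2/(1−δ).
No profitable deviation ⇔ 13(1−δ^2) ≤ 6·δ^2, i.e. δ^2 ≥ 13/(13+6) = 13/19.
Hence δ ≥ (13/19)^(1/2) ≈ 0.827.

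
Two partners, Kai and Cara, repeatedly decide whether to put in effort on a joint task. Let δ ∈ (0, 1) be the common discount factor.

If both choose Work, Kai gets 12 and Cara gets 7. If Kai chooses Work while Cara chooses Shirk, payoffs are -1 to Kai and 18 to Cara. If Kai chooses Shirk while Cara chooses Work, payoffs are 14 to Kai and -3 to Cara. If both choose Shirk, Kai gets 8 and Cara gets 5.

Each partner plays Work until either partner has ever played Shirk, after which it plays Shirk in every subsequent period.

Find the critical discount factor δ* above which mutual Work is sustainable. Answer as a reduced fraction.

11/13

Kai: cooperation gives 12 each period; deviation gives 14 once then 8 forever.
  12/(1−δ) ≥ 14 + 8δ/(1−δ) ⇒ δ ≥ 2/6 = 1/3.
Cara: cooperation gives 7 each period; deviation gives 18 once then 5 forever.
  δ ≥ 11/13.
Both must hold, so the binding constraint is Cara's: δ ≥ 11/13.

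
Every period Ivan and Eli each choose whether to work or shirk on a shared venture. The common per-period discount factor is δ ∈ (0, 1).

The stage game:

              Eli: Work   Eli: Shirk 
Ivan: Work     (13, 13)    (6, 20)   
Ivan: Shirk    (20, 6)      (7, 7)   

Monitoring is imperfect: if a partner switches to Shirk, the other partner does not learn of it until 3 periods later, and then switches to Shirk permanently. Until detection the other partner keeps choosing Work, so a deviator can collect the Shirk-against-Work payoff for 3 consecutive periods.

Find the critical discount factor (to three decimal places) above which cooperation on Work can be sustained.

0.814

A deviator earns 20 for 3 periods, then 7 forever; cooperating earns 13 forever. Multiplying the IC by (1−δ):
13 ≥ 20(1−δ^3) + 7δ^3, so 13·δ^3 ≥ 7 and δ^3 ≥ 7/13.
δ ≥ (7/13)^(1/3) ≈ 0.814.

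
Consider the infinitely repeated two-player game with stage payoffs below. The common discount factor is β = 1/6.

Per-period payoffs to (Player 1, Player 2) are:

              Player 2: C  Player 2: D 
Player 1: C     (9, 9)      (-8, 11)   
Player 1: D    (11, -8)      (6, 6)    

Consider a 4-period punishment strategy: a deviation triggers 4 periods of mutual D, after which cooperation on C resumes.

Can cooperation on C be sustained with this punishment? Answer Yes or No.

No

IC: β+…+β^4 ≥ (11−9)/(9−6) = 2/3.
At β = 1/6: partial sum = 0.1998 < 0.6667. Cooperation not sustainable.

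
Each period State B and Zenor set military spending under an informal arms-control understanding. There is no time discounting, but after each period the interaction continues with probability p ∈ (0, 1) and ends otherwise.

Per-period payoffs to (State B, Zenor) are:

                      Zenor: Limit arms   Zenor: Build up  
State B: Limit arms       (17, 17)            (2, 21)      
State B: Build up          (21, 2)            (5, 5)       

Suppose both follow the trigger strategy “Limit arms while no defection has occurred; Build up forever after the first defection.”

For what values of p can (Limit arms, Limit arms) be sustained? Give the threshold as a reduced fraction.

With no time discounting, the continuation probability p plays the role of the discount factor.
Grim-trigger IC: 17/(1−p) ≥ 21 + 5p/(1−p) ⇒ p ≥ (21−17)/(21−5) = 1/4.

1/4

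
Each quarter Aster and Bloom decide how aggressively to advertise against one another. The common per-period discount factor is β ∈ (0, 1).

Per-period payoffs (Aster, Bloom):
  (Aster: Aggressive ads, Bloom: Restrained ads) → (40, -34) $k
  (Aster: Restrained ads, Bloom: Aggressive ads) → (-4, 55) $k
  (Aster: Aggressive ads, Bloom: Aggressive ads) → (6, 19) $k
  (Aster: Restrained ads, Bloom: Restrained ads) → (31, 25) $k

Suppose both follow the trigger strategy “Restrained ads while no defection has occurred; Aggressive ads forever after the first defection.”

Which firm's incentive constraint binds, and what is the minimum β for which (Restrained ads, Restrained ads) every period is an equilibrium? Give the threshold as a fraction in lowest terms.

Bloom; β ≥ 5/6

Aster's threshold: (40−31)/(40−6) = 9/34.
Bloom's threshold: (55−25)/(55−19) = 5/6.
9/34 < 5/6, so Bloom binds and β* = 5/6.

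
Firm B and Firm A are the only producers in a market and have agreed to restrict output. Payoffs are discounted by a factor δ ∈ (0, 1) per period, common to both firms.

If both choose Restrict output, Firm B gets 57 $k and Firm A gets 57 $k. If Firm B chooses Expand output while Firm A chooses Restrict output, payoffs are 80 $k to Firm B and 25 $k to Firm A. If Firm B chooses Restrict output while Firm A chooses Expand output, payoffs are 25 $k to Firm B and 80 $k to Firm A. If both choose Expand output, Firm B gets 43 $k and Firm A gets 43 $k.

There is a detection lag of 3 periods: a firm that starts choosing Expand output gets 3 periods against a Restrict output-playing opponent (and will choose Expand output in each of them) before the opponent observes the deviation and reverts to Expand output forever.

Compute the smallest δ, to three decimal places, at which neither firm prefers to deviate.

0.853

Deviating for the 3 undetected periods gains 80−57 = 23 per period over cooperation, then loses 57−43 = 14 per period forever once punishment starts.
Gain: 23(1 + δ + … + δ^2); loss: 14·δ^3/(1−δ).
No profitable deviation ⇔ 23(1−δ^3) ≤ 14·δ^3, i.e. δ^3 ≥ 23/(23+14) = 23/37.
Hence δ ≥ (23/37)^(1/3) ≈ 0.853.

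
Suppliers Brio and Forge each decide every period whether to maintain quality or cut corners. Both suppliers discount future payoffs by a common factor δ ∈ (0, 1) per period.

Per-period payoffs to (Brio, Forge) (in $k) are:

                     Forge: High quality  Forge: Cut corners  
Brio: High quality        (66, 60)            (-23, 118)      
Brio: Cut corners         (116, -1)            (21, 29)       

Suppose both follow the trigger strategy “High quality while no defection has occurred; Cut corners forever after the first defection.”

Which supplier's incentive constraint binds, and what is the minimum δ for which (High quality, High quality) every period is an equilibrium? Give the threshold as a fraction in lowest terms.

Brio's threshold: (116−66)/(116−21) = 10/19.
Forge's threshold: (118−60)/(118−29) = 58/89.
10/19 < 58/89, so Forge binds and δ* = 58/89.

Forge; δ ≥ 58/89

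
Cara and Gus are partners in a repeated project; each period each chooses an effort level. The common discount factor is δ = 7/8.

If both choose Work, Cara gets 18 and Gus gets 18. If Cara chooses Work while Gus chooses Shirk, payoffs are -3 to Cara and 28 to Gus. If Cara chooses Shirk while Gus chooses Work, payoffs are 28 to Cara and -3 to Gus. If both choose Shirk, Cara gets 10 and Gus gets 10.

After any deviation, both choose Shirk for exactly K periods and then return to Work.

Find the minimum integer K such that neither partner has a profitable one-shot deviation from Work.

No profitable deviation requires (18−10)(δ+…+δ^K) ≥ 28−18, i.e. δ+…+δ^K ≥ 5/4 ≈ 1.2500.
With δ = 7/8, the partial sums are K=1: 0.8750, K=2: 1.6406.
K = 2 is the first length at which the sum reaches 1.2500.

2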